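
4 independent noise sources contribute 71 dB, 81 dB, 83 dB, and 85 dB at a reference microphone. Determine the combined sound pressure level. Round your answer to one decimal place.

For uncorrelated sources the intensities add, so convert each level to linear form, sum, and take 10·log₁₀ of the total.
Σ 10^(L/10) = 10^(71/10) + 10^(81/10) + 10^(83/10) + 10^(85/10) = 6.542e+08.
L_total = 10·log₁₀(6.542e+08) = 88.16 dB.

88.2 dB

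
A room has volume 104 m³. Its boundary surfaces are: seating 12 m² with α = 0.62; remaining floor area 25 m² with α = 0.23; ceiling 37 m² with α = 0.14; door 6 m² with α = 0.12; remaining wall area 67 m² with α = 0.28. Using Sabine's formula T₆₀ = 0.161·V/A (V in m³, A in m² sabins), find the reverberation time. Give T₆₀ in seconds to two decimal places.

A = Σ Sᵢαᵢ = 12·0.62 + 25·0.23 + 37·0.14 + 6·0.12 + 67·0.28 = 37.85 m².
T₆₀ = 0.161 × 104 / 37.85 = 0.442 s.

0.44 s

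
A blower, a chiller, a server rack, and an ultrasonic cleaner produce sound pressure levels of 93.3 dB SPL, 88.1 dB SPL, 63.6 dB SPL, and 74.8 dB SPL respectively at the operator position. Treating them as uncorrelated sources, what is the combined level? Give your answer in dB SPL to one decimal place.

Incoherent sources combine by intensity addition: L_total = 10·log₁₀(Σ 10^(L_i/10)).
Σ 10^(L/10) = 10^(93.3/10) + 10^(88.1/10) + 10^(63.6/10) + 10^(74.8/10) = 2.816e+09.
L_total = 10·log₁₀(2.816e+09) = 94.50 dB SPL.

94.5 dB SPL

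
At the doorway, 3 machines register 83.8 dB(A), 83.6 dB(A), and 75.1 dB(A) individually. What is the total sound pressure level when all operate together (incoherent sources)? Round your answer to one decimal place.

Incoherent sources combine by intensity addition: L_total = 10·log₁₀(Σ 10^(L_i/10)).
Σ 10^(L/10) = 10^(83.8/10) + 10^(83.6/10) + 10^(75.1/10) = 5.013e+08.
L_total = 10·log₁₀(5.013e+08) = 87.00 dB(A).

87.0 dB(A)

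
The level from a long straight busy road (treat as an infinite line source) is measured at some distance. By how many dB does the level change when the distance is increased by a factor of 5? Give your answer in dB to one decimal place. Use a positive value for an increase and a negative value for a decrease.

A line source loses 3 dB per doubling of distance; generally ΔL = −10·log₁₀(r₂/r₁).
ΔL = −10·log₁₀(5) = -6.99 dB.

-7.0 dB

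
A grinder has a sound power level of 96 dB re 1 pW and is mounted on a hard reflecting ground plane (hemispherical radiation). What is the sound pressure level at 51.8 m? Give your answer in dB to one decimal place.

53.7 dB

L_p = L_w − 10·log₁₀(2π·r²) with r = 51.8 m.
2π·r² = 1.686e+04 m², 10·log₁₀ of that is 42.268 dB.
L_p = 96 − 42.268 = 53.73 dB.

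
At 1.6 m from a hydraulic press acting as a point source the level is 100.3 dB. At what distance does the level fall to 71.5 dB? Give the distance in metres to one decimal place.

The 28.8 dB drop corresponds to a distance ratio of 10^(28.8/20) for a point source.
r₂ = 1.6·10^((100.3−71.5)/20) = 1.6·10^(28.8/20) = 44.07 m.

44.1 m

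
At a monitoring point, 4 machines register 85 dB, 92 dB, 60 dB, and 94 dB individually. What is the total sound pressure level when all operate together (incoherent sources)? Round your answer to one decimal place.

96.4 dB

Incoherent sources combine by intensity addition: L_total = 10·log₁₀(Σ 10^(L_i/10)).
Σ 10^(L/10) = 10^(85/10) + 10^(92/10) + 10^(60/10) + 10^(94/10) = 4.414e+09.
L_total = 10·log₁₀(4.414e+09) = 96.45 dB.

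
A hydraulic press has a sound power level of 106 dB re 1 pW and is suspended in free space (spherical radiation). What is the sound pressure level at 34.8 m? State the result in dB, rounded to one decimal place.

64.2 dB

Free-field spherical radiation: L_p = L_w − 10·log₁₀(4π·r²), r = 34.8 m.
4π·r² = 1.522e+04 m², 10·log₁₀ of that is 41.824 dB.
L_p = 106 − 41.824 = 64.18 dB.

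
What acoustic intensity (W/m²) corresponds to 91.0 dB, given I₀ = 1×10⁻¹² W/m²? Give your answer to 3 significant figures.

0.00126 W/m²

I/I₀ = 10^(91.0/10) = 1.259e+09, so I = 1.259e+09 × 10⁻¹² W/m².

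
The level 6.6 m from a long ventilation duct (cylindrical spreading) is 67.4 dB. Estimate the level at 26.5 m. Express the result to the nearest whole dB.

61 dB

For a line source, L₂ = L₁ − 10·log₁₀(r₂/r₁).
L₂ = 67.4 − 10·log₁₀(26.5/6.6) = 67.4 − 6.037 = 61.36 dB.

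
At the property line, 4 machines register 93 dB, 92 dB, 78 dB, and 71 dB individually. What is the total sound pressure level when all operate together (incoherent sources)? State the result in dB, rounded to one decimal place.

Incoherent sources combine by intensity addition: L_total = 10·log₁₀(Σ 10^(L_i/10)).
Σ 10^(L/10) = 10^(93/10) + 10^(92/10) + 10^(78/10) + 10^(71/10) = 3.656e+09.
L_total = 10·log₁₀(3.656e+09) = 95.63 dB.

95.6 dB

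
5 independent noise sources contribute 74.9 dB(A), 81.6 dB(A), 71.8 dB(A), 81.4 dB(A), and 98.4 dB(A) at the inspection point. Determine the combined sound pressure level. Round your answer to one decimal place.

For uncorrelated sources the intensities add, so convert each level to linear form, sum, and take 10·log₁₀ of the total.
Σ 10^(L/10) = 10^(74.9/10) + 10^(81.6/10) + 10^(71.8/10) + 10^(81.4/10) + 10^(98.4/10) = 7.247e+09.
L_total = 10·log₁₀(7.247e+09) = 98.60 dB(A).

98.6 dB(A)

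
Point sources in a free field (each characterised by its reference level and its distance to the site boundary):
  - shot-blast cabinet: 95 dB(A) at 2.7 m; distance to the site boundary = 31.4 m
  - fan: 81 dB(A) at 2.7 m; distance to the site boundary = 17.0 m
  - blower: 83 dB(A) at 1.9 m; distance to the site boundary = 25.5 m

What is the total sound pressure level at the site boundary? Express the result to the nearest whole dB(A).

74 dB(A)

Apply inverse-square spreading to bring every level to the receiver, then sum 10^(L/10).
shot-blast cabinet: 95 − 20·log₁₀(31.4/2.7) = 95 − 21.31 = 73.69 dB(A).
fan: 81 − 20·log₁₀(17.0/2.7) = 81 − 15.98 = 65.02 dB(A).
blower: 83 − 20·log₁₀(25.5/1.9) = 83 − 22.56 = 60.44 dB(A).
Σ 10^(L/10) = 2.766e+07 → L_total = 10·log₁₀(2.766e+07) = 74.42 dB(A).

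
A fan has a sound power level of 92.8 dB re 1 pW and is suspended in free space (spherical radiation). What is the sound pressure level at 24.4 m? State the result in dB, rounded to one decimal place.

54.1 dB

L_p = L_w − 10·log₁₀(4π·r²) with r = 24.4 m.
4π·r² = 7482 m², 10·log₁₀ of that is 38.740 dB.
L_p = 92.8 − 38.740 = 54.06 dB.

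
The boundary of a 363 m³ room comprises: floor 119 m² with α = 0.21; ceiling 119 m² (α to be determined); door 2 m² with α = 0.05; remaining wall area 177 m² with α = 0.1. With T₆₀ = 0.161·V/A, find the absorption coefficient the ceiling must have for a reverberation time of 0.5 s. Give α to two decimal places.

0.62

A = 0.161·V/T₆₀ = 0.161·363/0.5 = 116.89 m² sabins.
Absorption from the other surfaces = 119·0.21 + 2·0.05 + 177·0.1 = 42.79 m², so the ceiling must supply 74.10 m² over 119 m².
α = 74.10/119 = 0.623.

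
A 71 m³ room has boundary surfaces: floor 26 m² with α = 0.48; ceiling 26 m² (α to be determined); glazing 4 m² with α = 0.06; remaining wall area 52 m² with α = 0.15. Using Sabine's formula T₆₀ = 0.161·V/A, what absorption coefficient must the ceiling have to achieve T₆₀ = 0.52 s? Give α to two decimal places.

A = 0.161·V/T₆₀ = 0.161·71/0.52 = 21.98 m² sabins.
Absorption from the other surfaces = 26·0.48 + 4·0.06 + 52·0.15 = 20.52 m², so the ceiling must supply 1.46 m² over 26 m².
α = 1.46/26 = 0.056.

0.06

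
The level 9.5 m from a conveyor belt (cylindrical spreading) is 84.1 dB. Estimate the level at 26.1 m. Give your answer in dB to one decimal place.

Cylindrical spreading from a line source gives a 10·log₁₀(r₂/r₁) drop.
L₂ = 84.1 − 10·log₁₀(26.1/9.5) = 84.1 − 4.389 = 79.71 dB.

79.7 dB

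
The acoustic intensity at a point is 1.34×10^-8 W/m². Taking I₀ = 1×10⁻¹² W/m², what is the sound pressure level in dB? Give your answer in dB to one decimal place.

41.3 dB

L = 10·log₁₀(I/I₀) = 10·log₁₀(1.34×10^-8/10⁻¹²) = 10·log₁₀(1.34×10^4).
L = 10·(0.1271 + 4) = 41.27 dB.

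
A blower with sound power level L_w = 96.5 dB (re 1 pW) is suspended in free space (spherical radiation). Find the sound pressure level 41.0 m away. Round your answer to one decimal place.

53.3 dB

L_p = L_w − 10·log₁₀(4π·r²) with r = 41.0 m.
4π·r² = 2.112e+04 m², 10·log₁₀ of that is 43.248 dB.
L_p = 96.5 − 43.248 = 53.25 dB.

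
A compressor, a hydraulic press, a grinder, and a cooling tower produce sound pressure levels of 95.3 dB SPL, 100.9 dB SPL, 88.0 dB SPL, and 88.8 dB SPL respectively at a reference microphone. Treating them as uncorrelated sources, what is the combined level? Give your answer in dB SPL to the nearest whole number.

102 dB SPL

For uncorrelated sources the intensities add, so convert each level to linear form, sum, and take 10·log₁₀ of the total.
Σ 10^(L/10) = 10^(95.3/10) + 10^(100.9/10) + 10^(88.0/10) + 10^(88.8/10) = 1.708e+10.
L_total = 10·log₁₀(1.708e+10) = 102.33 dB SPL.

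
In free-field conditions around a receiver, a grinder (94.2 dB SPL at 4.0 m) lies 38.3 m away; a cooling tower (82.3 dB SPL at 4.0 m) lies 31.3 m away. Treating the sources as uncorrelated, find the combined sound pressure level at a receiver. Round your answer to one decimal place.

75.0 dB SPL

Propagate each source to the receiver with L = L_ref − 20·log₁₀(r/r_ref), then add intensities.
grinder: 94.2 − 20·log₁₀(38.3/4.0) = 94.2 − 19.62 = 74.58 dB SPL.
cooling tower: 82.3 − 20·log₁₀(31.3/4.0) = 82.3 − 17.87 = 64.43 dB SPL.
Σ 10^(L/10) = 3.146e+07 → L_total = 10·log₁₀(3.146e+07) = 74.98 dB SPL.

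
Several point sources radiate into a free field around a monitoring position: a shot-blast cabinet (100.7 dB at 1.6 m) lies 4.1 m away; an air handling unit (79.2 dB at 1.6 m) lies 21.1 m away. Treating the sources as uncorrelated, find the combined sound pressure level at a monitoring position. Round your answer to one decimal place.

First find each source's level at the receiver (point-source: −20·log₁₀(r/r_ref)), then combine on an intensity basis.
shot-blast cabinet: 100.7 − 20·log₁₀(4.1/1.6) = 100.7 − 8.17 = 92.53 dB.
air handling unit: 79.2 − 20·log₁₀(21.1/1.6) = 79.2 − 22.40 = 56.80 dB.
Σ 10^(L/10) = 1.790e+09 → L_total = 10·log₁₀(1.790e+09) = 92.53 dB.

92.5 dB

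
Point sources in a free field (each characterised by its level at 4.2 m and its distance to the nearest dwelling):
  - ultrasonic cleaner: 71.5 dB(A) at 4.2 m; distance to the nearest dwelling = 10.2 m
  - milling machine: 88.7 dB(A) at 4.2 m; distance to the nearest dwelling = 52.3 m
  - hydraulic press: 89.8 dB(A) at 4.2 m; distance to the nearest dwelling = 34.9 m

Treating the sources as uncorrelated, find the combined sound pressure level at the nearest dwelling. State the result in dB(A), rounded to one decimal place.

Propagate each source to the receiver with L = L_ref − 20·log₁₀(r/r_ref), then add intensities.
ultrasonic cleaner: 71.5 − 20·log₁₀(10.2/4.2) = 71.5 − 7.71 = 63.79 dB(A).
milling machine: 88.7 − 20·log₁₀(52.3/4.2) = 88.7 − 21.91 = 66.79 dB(A).
hydraulic press: 89.8 − 20·log₁₀(34.9/4.2) = 89.8 − 18.39 = 71.41 dB(A).
Σ 10^(L/10) = 2.101e+07 → L_total = 10·log₁₀(2.101e+07) = 73.22 dB(A).

73.2 dB(A)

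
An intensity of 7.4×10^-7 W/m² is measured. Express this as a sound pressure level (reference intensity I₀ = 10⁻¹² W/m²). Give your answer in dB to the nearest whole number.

59 dB

Dividing by I₀ shifts the exponent by 12: I/I₀ = 7.4×10^5.
L = 10·(0.8692 + 5) = 58.69 dB.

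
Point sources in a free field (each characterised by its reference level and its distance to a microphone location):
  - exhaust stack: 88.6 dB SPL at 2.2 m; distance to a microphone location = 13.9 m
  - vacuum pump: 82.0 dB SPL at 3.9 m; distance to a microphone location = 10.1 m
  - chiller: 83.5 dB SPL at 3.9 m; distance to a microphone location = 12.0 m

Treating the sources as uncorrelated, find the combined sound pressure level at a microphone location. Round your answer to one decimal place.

First find each source's level at the receiver (point-source: −20·log₁₀(r/r_ref)), then combine on an intensity basis.
exhaust stack: 88.6 − 20·log₁₀(13.9/2.2) = 88.6 − 16.01 = 72.59 dB SPL.
vacuum pump: 82.0 − 20·log₁₀(10.1/3.9) = 82.0 − 8.27 = 73.73 dB SPL.
chiller: 83.5 − 20·log₁₀(12.0/3.9) = 83.5 − 9.76 = 73.74 dB SPL.
Σ 10^(L/10) = 6.543e+07 → L_total = 10·log₁₀(6.543e+07) = 78.16 dB SPL.

78.2 dB SPL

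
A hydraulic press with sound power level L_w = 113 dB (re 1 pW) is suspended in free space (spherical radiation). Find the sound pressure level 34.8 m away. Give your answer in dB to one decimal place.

71.2 dB

Free-field spherical radiation: L_p = L_w − 10·log₁₀(4π·r²), r = 34.8 m.
4π·r² = 1.522e+04 m², 10·log₁₀ of that is 41.824 dB.
L_p = 113 − 41.824 = 71.18 dB.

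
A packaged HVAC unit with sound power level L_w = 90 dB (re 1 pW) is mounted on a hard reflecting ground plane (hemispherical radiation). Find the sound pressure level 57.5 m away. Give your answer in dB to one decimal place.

Free-field hemispherical radiation: L_p = L_w − 10·log₁₀(2π·r²), r = 57.5 m.
2π·r² = 2.077e+04 m², 10·log₁₀ of that is 43.175 dB.
L_p = 90 − 43.175 = 46.82 dB.

46.8 dB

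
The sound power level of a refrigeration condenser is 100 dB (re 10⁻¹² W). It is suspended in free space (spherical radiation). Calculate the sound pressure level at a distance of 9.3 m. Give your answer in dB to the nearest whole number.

The power spreads over a sphere of area 4π·r², so L_p = L_w − 10·log₁₀(4π·r²).
4π·r² = 1087 m², 10·log₁₀ of that is 30.362 dB.
L_p = 100 − 30.362 = 69.64 dB.

70 dB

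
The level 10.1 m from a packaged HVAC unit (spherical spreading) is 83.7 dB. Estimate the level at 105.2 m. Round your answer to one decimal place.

Spherical spreading from a point source gives a 20·log₁₀(r₂/r₁) drop.
L₂ = 83.7 − 20·log₁₀(105.2/10.1) = 83.7 − 20.354 = 63.35 dB.

63.3 dB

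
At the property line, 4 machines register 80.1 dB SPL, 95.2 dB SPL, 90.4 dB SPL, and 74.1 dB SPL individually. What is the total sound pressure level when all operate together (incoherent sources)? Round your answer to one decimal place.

For uncorrelated sources the intensities add, so convert each level to linear form, sum, and take 10·log₁₀ of the total.
Σ 10^(L/10) = 10^(80.1/10) + 10^(95.2/10) + 10^(90.4/10) + 10^(74.1/10) = 4.536e+09.
L_total = 10·log₁₀(4.536e+09) = 96.57 dB SPL.

96.6 dB SPL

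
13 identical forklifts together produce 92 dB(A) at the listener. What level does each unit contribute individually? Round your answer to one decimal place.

80.9 dB(A)

13 equal contributions raise the level by 10·log₁₀ 13 = 11.139 dB, so each unit alone gives 92 − 11.139.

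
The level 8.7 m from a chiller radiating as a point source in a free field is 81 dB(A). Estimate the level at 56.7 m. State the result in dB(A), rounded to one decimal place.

64.7 dB(A)

For a point source, L₂ = L₁ − 20·log₁₀(r₂/r₁).
L₂ = 81 − 20·log₁₀(56.7/8.7) = 81 − 16.281 = 64.72 dB(A).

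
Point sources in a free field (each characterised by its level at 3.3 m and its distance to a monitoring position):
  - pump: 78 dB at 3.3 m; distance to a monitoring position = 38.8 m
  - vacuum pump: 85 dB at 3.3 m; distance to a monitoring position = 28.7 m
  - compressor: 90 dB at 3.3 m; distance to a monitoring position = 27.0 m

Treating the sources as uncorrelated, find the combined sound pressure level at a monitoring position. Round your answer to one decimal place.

Apply inverse-square spreading to bring every level to the receiver, then sum 10^(L/10).
pump: 78 − 20·log₁₀(38.8/3.3) = 78 − 21.41 = 56.59 dB.
vacuum pump: 85 − 20·log₁₀(28.7/3.3) = 85 − 18.79 = 66.21 dB.
compressor: 90 − 20·log₁₀(27.0/3.3) = 90 − 18.26 = 71.74 dB.
Σ 10^(L/10) = 1.958e+07 → L_total = 10·log₁₀(1.958e+07) = 72.92 dB.

72.9 dB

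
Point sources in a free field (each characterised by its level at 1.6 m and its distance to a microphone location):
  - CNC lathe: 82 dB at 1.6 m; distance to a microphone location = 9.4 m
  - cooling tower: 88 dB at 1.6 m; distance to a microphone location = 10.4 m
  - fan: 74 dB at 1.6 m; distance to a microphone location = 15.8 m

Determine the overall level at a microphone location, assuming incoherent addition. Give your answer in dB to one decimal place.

Apply inverse-square spreading to bring every level to the receiver, then sum 10^(L/10).
CNC lathe: 82 − 20·log₁₀(9.4/1.6) = 82 − 15.38 = 66.62 dB.
cooling tower: 88 − 20·log₁₀(10.4/1.6) = 88 − 16.26 = 71.74 dB.
fan: 74 − 20·log₁₀(15.8/1.6) = 74 − 19.89 = 54.11 dB.
Σ 10^(L/10) = 1.978e+07 → L_total = 10·log₁₀(1.978e+07) = 72.96 dB.

73.0 dB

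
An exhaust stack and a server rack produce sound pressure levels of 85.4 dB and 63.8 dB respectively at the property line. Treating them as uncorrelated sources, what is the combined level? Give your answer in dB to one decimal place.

Incoherent sources combine by intensity addition: L_total = 10·log₁₀(Σ 10^(L_i/10)).
Σ 10^(L/10) = 10^(85.4/10) + 10^(63.8/10) = 3.491e+08.
L_total = 10·log₁₀(3.491e+08) = 85.43 dB.

85.4 dB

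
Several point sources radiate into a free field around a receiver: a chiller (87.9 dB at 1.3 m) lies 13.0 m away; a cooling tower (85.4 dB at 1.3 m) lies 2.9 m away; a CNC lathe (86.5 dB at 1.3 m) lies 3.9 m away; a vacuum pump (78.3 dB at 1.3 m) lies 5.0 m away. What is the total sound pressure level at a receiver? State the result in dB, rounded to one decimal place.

81.1 dB

Propagate each source to the receiver with L = L_ref − 20·log₁₀(r/r_ref), then add intensities.
chiller: 87.9 − 20·log₁₀(13.0/1.3) = 87.9 − 20.00 = 67.90 dB.
cooling tower: 85.4 − 20·log₁₀(2.9/1.3) = 85.4 − 6.97 = 78.43 dB.
CNC lathe: 86.5 − 20·log₁₀(3.9/1.3) = 86.5 − 9.54 = 76.96 dB.
vacuum pump: 78.3 − 20·log₁₀(5.0/1.3) = 78.3 − 11.70 = 66.60 dB.
Σ 10^(L/10) = 1.300e+08 → L_total = 10·log₁₀(1.300e+08) = 81.14 dB.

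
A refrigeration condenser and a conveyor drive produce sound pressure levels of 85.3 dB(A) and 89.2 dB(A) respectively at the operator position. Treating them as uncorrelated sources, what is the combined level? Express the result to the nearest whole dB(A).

91 dB(A)

For uncorrelated sources the intensities add, so convert each level to linear form, sum, and take 10·log₁₀ of the total.
Σ 10^(L/10) = 10^(85.3/10) + 10^(89.2/10) = 1.171e+09.
L_total = 10·log₁₀(1.171e+09) = 90.68 dB(A).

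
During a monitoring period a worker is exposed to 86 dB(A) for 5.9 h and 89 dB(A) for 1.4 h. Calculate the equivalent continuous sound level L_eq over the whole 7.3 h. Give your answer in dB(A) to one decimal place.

86.8 dB(A)

L_eq = 10·log₁₀[(1/T)·Σ tᵢ·10^(Lᵢ/10)] with T = 7.3 h.
Σ tᵢ·10^(Lᵢ/10) = 5.9·10^(86/10) + 1.4·10^(89/10) = 3.461e+09.
L_eq = 10·log₁₀(3.461e+09/7.3) = 86.76 dB(A).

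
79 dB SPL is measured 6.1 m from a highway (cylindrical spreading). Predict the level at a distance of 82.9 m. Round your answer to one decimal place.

Line-source attenuation: ΔL = 10·log₁₀(r₂/r₁) = 10·log₁₀(82.9/6.1) = 11.332 dB.
L₂ = 79 − 10·log₁₀(82.9/6.1) = 79 − 11.332 = 67.67 dB SPL.

67.7 dB SPL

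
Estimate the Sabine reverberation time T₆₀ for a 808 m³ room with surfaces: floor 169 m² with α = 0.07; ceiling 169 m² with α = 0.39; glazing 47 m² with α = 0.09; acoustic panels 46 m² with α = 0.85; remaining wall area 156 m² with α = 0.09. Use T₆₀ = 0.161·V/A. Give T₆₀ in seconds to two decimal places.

Total absorption A = 169·0.07 + 169·0.39 + 47·0.09 + 46·0.85 + 156·0.09 = 135.11 m² sabins.
T₆₀ = 0.161 × 808 / 135.11 = 0.963 s.

0.96 s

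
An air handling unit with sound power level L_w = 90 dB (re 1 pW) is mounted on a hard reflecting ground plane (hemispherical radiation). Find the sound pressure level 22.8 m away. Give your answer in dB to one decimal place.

54.9 dB

Free-field hemispherical radiation: L_p = L_w − 10·log₁₀(2π·r²), r = 22.8 m.
2π·r² = 3266 m², 10·log₁₀ of that is 35.140 dB.
L_p = 90 − 35.140 = 54.86 dB.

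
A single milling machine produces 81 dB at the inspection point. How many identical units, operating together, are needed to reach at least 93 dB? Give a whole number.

16

N identical sources give L₁ + 10·log₁₀ N, so require 10·log₁₀ N ≥ 93 − 81 = 12.0 dB.
N ≥ 10^(12.0/10) = 15.849, so N = 16.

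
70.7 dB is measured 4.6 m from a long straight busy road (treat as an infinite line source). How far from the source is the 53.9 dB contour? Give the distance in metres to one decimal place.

For a line source L₁ − L₂ = 10·log₁₀(r₂/r₁), so r₂ = r₁·10^((L₁−L₂)/10).
r₂ = 4.6·10^((70.7−53.9)/10) = 4.6·10^(16.8/10) = 220.17 m.

220.2 m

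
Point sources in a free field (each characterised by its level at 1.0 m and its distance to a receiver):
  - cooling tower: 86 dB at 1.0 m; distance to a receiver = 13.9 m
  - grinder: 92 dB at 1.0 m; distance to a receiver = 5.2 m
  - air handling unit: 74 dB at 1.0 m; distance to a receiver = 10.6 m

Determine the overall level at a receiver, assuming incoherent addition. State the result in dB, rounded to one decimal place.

First find each source's level at the receiver (point-source: −20·log₁₀(r/r_ref)), then combine on an intensity basis.
cooling tower: 86 − 20·log₁₀(13.9/1.0) = 86 − 22.86 = 63.14 dB.
grinder: 92 − 20·log₁₀(5.2/1.0) = 92 − 14.32 = 77.68 dB.
air handling unit: 74 − 20·log₁₀(10.6/1.0) = 74 − 20.51 = 53.49 dB.
Σ 10^(L/10) = 6.090e+07 → L_total = 10·log₁₀(6.090e+07) = 77.85 dB.

77.8 dB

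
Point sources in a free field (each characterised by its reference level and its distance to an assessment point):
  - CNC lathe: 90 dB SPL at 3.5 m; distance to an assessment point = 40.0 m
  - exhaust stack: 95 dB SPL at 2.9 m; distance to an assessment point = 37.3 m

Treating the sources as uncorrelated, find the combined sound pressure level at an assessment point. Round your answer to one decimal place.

74.3 dB SPL

First find each source's level at the receiver (point-source: −20·log₁₀(r/r_ref)), then combine on an intensity basis.
CNC lathe: 90 − 20·log₁₀(40.0/3.5) = 90 − 21.16 = 68.84 dB SPL.
exhaust stack: 95 − 20·log₁₀(37.3/2.9) = 95 − 22.19 = 72.81 dB SPL.
Σ 10^(L/10) = 2.677e+07 → L_total = 10·log₁₀(2.677e+07) = 74.28 dB SPL.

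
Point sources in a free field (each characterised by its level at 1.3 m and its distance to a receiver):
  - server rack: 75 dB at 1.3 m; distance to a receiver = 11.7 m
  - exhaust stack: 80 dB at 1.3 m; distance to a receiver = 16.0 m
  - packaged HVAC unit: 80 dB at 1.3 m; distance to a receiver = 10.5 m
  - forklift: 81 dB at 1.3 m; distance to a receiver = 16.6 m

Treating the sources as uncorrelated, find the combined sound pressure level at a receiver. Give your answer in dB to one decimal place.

Propagate each source to the receiver with L = L_ref − 20·log₁₀(r/r_ref), then add intensities.
server rack: 75 − 20·log₁₀(11.7/1.3) = 75 − 19.08 = 55.92 dB.
exhaust stack: 80 − 20·log₁₀(16.0/1.3) = 80 − 21.80 = 58.20 dB.
packaged HVAC unit: 80 − 20·log₁₀(10.5/1.3) = 80 − 18.14 = 61.86 dB.
forklift: 81 − 20·log₁₀(16.6/1.3) = 81 − 22.12 = 58.88 dB.
Σ 10^(L/10) = 3.356e+06 → L_total = 10·log₁₀(3.356e+06) = 65.26 dB.

65.3 dB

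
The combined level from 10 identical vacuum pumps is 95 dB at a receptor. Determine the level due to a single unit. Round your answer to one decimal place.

Dividing the total intensity by 10 lowers the level by 10·log₁₀ 10 = 10.000 dB: L₁ = 95 − 10.000.

85.0 dB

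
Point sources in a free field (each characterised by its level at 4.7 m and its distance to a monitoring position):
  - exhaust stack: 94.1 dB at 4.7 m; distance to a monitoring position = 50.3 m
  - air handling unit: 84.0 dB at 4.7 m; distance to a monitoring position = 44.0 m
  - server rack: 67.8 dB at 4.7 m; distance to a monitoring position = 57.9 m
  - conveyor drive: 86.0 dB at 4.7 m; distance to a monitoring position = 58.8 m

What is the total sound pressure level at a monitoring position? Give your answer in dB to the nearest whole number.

74 dB

Propagate each source to the receiver with L = L_ref − 20·log₁₀(r/r_ref), then add intensities.
exhaust stack: 94.1 − 20·log₁₀(50.3/4.7) = 94.1 − 20.59 = 73.51 dB.
air handling unit: 84.0 − 20·log₁₀(44.0/4.7) = 84.0 − 19.43 = 64.57 dB.
server rack: 67.8 − 20·log₁₀(57.9/4.7) = 67.8 − 21.81 = 45.99 dB.
conveyor drive: 86.0 − 20·log₁₀(58.8/4.7) = 86.0 − 21.95 = 64.05 dB.
Σ 10^(L/10) = 2.789e+07 → L_total = 10·log₁₀(2.789e+07) = 74.45 dB.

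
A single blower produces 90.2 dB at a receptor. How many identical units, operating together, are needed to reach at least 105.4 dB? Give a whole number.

34

Need L₁ + 10·log₁₀ N ≥ 105.4, i.e. log₁₀ N ≥ 1.52.
N ≥ 10^(15.2/10) = 33.113, so N = 34.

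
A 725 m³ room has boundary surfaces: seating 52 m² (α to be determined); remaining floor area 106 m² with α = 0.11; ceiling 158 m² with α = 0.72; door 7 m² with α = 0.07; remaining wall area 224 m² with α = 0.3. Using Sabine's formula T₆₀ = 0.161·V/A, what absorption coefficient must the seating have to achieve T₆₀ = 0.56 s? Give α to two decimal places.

Required total absorption A = 0.161·725/0.56 = 208.44 m².
Absorption from the other surfaces = 106·0.11 + 158·0.72 + 7·0.07 + 224·0.3 = 193.11 m², so the seating must supply 15.33 m² over 52 m².
α = 15.33/52 = 0.295.

0.29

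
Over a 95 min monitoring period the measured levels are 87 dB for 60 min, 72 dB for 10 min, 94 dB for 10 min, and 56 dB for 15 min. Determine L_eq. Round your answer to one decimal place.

L_eq = 10·log₁₀[(1/T)·Σ tᵢ·10^(Lᵢ/10)] with T = 95 min.
Σ tᵢ·10^(Lᵢ/10) = 60·10^(87/10) + 10·10^(72/10) + 10·10^(94/10) + 15·10^(56/10) = 5.535e+10.
L_eq = 10·log₁₀(5.535e+10/95) = 87.65 dB.

87.7 dB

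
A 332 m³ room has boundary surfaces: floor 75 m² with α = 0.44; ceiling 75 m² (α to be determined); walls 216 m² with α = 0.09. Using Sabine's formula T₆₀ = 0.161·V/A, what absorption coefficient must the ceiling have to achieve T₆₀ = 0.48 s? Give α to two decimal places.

0.79

From T₆₀ = 0.161·V/A, the target T₆₀ = 0.48 s needs A = 0.161·332/0.48 = 111.36 m².
Absorption from the other surfaces = 75·0.44 + 216·0.09 = 52.44 m², so the ceiling must supply 58.92 m² over 75 m².
α = 58.92/75 = 0.786.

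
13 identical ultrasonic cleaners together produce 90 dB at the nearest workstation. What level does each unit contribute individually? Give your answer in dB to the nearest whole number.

79 dB

Dividing the total intensity by 13 lowers the level by 10·log₁₀ 13 = 11.139 dB: L₁ = 90 − 11.139.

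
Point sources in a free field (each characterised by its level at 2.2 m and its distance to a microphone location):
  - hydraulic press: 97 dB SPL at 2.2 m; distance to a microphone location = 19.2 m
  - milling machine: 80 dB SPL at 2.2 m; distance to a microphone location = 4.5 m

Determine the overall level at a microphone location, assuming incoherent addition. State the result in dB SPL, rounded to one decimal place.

79.5 dB SPL

First find each source's level at the receiver (point-source: −20·log₁₀(r/r_ref)), then combine on an intensity basis.
hydraulic press: 97 − 20·log₁₀(19.2/2.2) = 97 − 18.82 = 78.18 dB SPL.
milling machine: 80 − 20·log₁₀(4.5/2.2) = 80 − 6.22 = 73.78 dB SPL.
Σ 10^(L/10) = 8.970e+07 → L_total = 10·log₁₀(8.970e+07) = 79.53 dB SPL.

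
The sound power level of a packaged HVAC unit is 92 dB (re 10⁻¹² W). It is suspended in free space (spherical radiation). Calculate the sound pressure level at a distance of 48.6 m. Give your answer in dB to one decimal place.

The power spreads over a sphere of area 4π·r², so L_p = L_w − 10·log₁₀(4π·r²).
4π·r² = 2.968e+04 m², 10·log₁₀ of that is 44.725 dB.
L_p = 92 − 44.725 = 47.28 dB.

47.3 dB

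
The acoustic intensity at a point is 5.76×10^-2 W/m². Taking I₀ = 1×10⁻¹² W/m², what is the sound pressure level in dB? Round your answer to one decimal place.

I/I₀ = 5.76×10^-2/10⁻¹² = 5.76×10^10, and L = 10·log₁₀(I/I₀).
L = 10·(0.7604 + 10) = 107.60 dB.

107.6 dB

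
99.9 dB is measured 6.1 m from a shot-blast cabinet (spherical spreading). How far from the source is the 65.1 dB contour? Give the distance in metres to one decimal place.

The 34.8 dB drop corresponds to a distance ratio of 10^(34.8/20) for a point source.
r₂ = 6.1·10^((99.9−65.1)/20) = 6.1·10^(34.8/20) = 335.22 m.

335.2 m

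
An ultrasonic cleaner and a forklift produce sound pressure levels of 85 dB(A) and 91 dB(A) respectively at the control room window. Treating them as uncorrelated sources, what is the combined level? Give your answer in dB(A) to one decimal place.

92.0 dB(A)

For uncorrelated sources the intensities add, so convert each level to linear form, sum, and take 10·log₁₀ of the total.
Σ 10^(L/10) = 10^(85/10) + 10^(91/10) = 1.575e+09.
L_total = 10·log₁₀(1.575e+09) = 91.97 dB(A).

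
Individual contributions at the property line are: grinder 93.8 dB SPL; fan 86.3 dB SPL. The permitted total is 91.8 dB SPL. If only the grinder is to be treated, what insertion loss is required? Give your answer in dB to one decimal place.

Fixed contribution from the other source: Σ 10^(L/10) = 10^(86.3/10) = 4.266e+08 (86.30 dB SPL).
To meet 91.8 dB SPL overall, the treated grinder may contribute at most 10^(91.8/10) − 4.266e+08 = 1.087e+09, i.e. 90.36 dB SPL.
Required insertion loss = 93.8 − 90.36 = 3.44 dB.

3.4 dB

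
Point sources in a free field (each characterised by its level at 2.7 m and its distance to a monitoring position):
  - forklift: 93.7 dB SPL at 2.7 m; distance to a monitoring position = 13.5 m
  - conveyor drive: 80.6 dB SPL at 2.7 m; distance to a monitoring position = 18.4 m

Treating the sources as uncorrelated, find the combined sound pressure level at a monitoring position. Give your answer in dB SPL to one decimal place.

Apply inverse-square spreading to bring every level to the receiver, then sum 10^(L/10).
forklift: 93.7 − 20·log₁₀(13.5/2.7) = 93.7 − 13.98 = 79.72 dB SPL.
conveyor drive: 80.6 − 20·log₁₀(18.4/2.7) = 80.6 − 16.67 = 63.93 dB SPL.
Σ 10^(L/10) = 9.624e+07 → L_total = 10·log₁₀(9.624e+07) = 79.83 dB SPL.

79.8 dB SPL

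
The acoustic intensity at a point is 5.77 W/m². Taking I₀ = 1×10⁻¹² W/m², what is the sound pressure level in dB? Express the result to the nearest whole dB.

128 dB

I/I₀ = 5.77/10⁻¹² = 5.77×10^12, and L = 10·log₁₀(I/I₀).
L = 10·(0.7612 + 12) = 127.61 dB.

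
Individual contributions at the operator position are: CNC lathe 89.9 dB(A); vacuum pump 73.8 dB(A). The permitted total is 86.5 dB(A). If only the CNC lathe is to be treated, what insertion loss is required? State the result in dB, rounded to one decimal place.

3.6 dB

Everything except the CNC lathe sums to 10^(73.8/10) = 2.399e+07 in linear terms, 73.80 dB(A).
To meet 86.5 dB(A) overall, the treated CNC lathe may contribute at most 10^(86.5/10) − 2.399e+07 = 4.227e+08, i.e. 86.26 dB(A).
Required insertion loss = 89.9 − 86.26 = 3.64 dB.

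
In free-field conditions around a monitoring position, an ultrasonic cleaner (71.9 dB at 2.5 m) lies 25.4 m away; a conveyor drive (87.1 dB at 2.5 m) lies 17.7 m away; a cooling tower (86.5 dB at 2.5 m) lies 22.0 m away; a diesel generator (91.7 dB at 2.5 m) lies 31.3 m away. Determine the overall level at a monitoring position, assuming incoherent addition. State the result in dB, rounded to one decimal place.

74.1 dB

First find each source's level at the receiver (point-source: −20·log₁₀(r/r_ref)), then combine on an intensity basis.
ultrasonic cleaner: 71.9 − 20·log₁₀(25.4/2.5) = 71.9 − 20.14 = 51.76 dB.
conveyor drive: 87.1 − 20·log₁₀(17.7/2.5) = 87.1 − 17.00 = 70.10 dB.
cooling tower: 86.5 − 20·log₁₀(22.0/2.5) = 86.5 − 18.89 = 67.61 dB.
diesel generator: 91.7 − 20·log₁₀(31.3/2.5) = 91.7 − 21.95 = 69.75 dB.
Σ 10^(L/10) = 2.559e+07 → L_total = 10·log₁₀(2.559e+07) = 74.08 dB.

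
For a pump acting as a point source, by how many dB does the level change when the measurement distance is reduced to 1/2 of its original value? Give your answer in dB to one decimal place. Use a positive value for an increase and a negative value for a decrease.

+6.0 dB

A point source loses 6 dB per doubling of distance; generally ΔL = −20·log₁₀(r₂/r₁).
ΔL = −20·log₁₀(0.5) = +6.02 dB.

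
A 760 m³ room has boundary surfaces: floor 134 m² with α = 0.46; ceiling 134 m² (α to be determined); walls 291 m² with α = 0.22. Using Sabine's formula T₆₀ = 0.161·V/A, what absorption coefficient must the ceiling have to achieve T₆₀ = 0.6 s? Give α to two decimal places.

A = 0.161·V/T₆₀ = 0.161·760/0.6 = 203.93 m² sabins.
Absorption from the other surfaces = 134·0.46 + 291·0.22 = 125.66 m², so the ceiling must supply 78.27 m² over 134 m².
α = 78.27/134 = 0.584.

0.58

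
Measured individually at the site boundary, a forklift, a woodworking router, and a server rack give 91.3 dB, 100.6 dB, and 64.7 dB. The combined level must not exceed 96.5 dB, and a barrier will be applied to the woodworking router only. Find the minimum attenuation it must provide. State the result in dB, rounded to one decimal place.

5.7 dB

Fixed contribution from the other sources: Σ 10^(L/10) = 10^(91.3/10) + 10^(64.7/10) = 1.352e+09 (91.31 dB).
The limit corresponds to 10^(96.5/10) = 4.467e+09; subtracting the fixed part leaves 3.115e+09 for the woodworking router, i.e. 94.93 dB.
Required insertion loss = 100.6 − 94.93 = 5.67 dB.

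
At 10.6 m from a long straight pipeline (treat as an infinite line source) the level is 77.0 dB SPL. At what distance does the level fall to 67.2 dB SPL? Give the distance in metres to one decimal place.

101.2 m

The 9.8 dB drop corresponds to a distance ratio of 10^(9.8/10) for a line source.
r₂ = 10.6·10^((77.0−67.2)/10) = 10.6·10^(9.8/10) = 101.23 m.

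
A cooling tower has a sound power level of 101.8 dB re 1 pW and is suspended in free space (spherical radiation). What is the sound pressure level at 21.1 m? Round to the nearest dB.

The power spreads over a sphere of area 4π·r², so L_p = L_w − 10·log₁₀(4π·r²).
4π·r² = 5595 m², 10·log₁₀ of that is 37.478 dB.
L_p = 101.8 − 37.478 = 64.32 dB.

64 dB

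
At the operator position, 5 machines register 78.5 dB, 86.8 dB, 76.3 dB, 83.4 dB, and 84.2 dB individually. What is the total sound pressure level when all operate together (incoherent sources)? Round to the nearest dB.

90 dB

For uncorrelated sources the intensities add, so convert each level to linear form, sum, and take 10·log₁₀ of the total.
Σ 10^(L/10) = 10^(78.5/10) + 10^(86.8/10) + 10^(76.3/10) + 10^(83.4/10) + 10^(84.2/10) = 1.074e+09.
L_total = 10·log₁₀(1.074e+09) = 90.31 dB.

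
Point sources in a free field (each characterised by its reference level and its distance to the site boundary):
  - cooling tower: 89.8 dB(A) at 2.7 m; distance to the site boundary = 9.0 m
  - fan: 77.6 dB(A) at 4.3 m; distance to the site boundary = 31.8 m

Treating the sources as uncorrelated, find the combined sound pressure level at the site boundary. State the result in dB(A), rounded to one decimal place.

Apply inverse-square spreading to bring every level to the receiver, then sum 10^(L/10).
cooling tower: 89.8 − 20·log₁₀(9.0/2.7) = 89.8 − 10.46 = 79.34 dB(A).
fan: 77.6 − 20·log₁₀(31.8/4.3) = 77.6 − 17.38 = 60.22 dB(A).
Σ 10^(L/10) = 8.700e+07 → L_total = 10·log₁₀(8.700e+07) = 79.40 dB(A).

79.4 dB(A)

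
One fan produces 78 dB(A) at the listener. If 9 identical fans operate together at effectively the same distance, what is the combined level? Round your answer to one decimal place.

N identical incoherent sources raise the level by 10·log₁₀ N.
L_total = 78 + 10·log₁₀(9) = 78 + 9.542 = 87.54 dB(A).

87.5 dB(A)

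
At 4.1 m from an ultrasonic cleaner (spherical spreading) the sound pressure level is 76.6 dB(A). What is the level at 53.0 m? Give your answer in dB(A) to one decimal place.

For a point source, L₂ = L₁ − 20·log₁₀(r₂/r₁).
L₂ = 76.6 − 20·log₁₀(53.0/4.1) = 76.6 − 22.230 = 54.37 dB(A).

54.4 dB(A)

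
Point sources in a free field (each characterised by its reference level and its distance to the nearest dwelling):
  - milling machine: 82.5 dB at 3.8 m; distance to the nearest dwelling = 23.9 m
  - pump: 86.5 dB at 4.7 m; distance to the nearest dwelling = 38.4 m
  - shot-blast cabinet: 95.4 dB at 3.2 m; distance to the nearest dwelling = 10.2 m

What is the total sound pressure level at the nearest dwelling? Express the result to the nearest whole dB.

Propagate each source to the receiver with L = L_ref − 20·log₁₀(r/r_ref), then add intensities.
milling machine: 82.5 − 20·log₁₀(23.9/3.8) = 82.5 − 15.97 = 66.53 dB.
pump: 86.5 − 20·log₁₀(38.4/4.7) = 86.5 − 18.24 = 68.26 dB.
shot-blast cabinet: 95.4 − 20·log₁₀(10.2/3.2) = 95.4 − 10.07 = 85.33 dB.
Σ 10^(L/10) = 3.525e+08 → L_total = 10·log₁₀(3.525e+08) = 85.47 dB.

85 dB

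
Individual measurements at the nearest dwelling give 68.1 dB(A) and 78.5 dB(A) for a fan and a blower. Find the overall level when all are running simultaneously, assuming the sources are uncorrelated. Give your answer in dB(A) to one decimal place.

Incoherent sources combine by intensity addition: L_total = 10·log₁₀(Σ 10^(L_i/10)).
Σ 10^(L/10) = 10^(68.1/10) + 10^(78.5/10) = 7.725e+07.
L_total = 10·log₁₀(7.725e+07) = 78.88 dB(A).

78.9 dB(A)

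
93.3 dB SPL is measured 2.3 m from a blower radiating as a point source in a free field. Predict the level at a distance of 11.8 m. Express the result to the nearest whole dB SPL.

79 dB SPL

For a point source, L₂ = L₁ − 20·log₁₀(r₂/r₁).
L₂ = 93.3 − 20·log₁₀(11.8/2.3) = 93.3 − 14.203 = 79.10 dB SPL.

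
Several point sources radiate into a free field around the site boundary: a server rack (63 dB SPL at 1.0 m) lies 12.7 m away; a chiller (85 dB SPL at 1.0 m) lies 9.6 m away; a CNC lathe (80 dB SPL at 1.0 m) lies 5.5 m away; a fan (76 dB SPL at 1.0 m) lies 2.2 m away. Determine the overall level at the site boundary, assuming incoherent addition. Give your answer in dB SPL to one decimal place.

Propagate each source to the receiver with L = L_ref − 20·log₁₀(r/r_ref), then add intensities.
server rack: 63 − 20·log₁₀(12.7/1.0) = 63 − 22.08 = 40.92 dB SPL.
chiller: 85 − 20·log₁₀(9.6/1.0) = 85 − 19.65 = 65.35 dB SPL.
CNC lathe: 80 − 20·log₁₀(5.5/1.0) = 80 − 14.81 = 65.19 dB SPL.
fan: 76 − 20·log₁₀(2.2/1.0) = 76 − 6.85 = 69.15 dB SPL.
Σ 10^(L/10) = 1.497e+07 → L_total = 10·log₁₀(1.497e+07) = 71.75 dB SPL.

71.8 dB SPL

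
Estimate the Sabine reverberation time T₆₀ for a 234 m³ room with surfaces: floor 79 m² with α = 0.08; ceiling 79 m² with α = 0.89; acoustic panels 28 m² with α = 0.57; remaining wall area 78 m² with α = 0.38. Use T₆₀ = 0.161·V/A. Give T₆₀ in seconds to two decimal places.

0.31 s

Total absorption A = 79·0.08 + 79·0.89 + 28·0.57 + 78·0.38 = 122.23 m² sabins.
T₆₀ = 0.161·V/A = 0.161·234/122.23 = 0.308 s.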